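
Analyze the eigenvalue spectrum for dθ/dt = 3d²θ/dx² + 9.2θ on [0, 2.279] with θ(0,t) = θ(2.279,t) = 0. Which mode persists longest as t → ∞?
Eigenvalues: λₙ = 3n²π²/2.279² - 9.2.
First three modes:
  n=1: λ₁ = 3π²/2.279² - 9.2 ≈ -3.499
  n=2: λ₂ = 12π²/2.279² - 9.2 ≈ 13.603
  n=3: λ₃ = 27π²/2.279² - 9.2 ≈ 42.107
Since 3π²/2.279² ≈ 5.701 < 9.2, λ₁ < 0.
The n=1 mode grows fastest (−λₙ is largest for n=1) → dominates.
Asymptotic: θ ~ c₁ sin(πx/2.279) e^{3.499t} (exponential growth at rate −λ₁ ≈ 3.499).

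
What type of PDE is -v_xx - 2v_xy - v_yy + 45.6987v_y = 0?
With A = -1, B = -2, C = -1, the discriminant is 0. This is a parabolic PDE.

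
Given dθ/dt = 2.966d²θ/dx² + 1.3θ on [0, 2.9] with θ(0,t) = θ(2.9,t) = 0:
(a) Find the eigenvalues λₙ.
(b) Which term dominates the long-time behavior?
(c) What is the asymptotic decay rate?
Eigenvalues: λₙ = 2.966n²π²/2.9² - 1.3.
First three modes:
  n=1: λ₁ = 2.966π²/2.9² - 1.3 ≈ 2.181
  n=2: λ₂ = 11.864π²/2.9² - 1.3 ≈ 12.623
  n=3: λ₃ = 26.694π²/2.9² - 1.3 ≈ 30.027
Since 2.966π²/2.9² ≈ 3.481 > 1.3, all λₙ > 0.
The n=1 mode decays slowest → dominates as t → ∞.
Asymptotic: θ ~ c₁ sin(πx/2.9) e^{-λ₁t} with decay rate λ₁ ≈ 2.181.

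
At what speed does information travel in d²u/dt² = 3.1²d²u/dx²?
Speed = 3.1. Information travels along characteristics x = x₀ ± 3.1t.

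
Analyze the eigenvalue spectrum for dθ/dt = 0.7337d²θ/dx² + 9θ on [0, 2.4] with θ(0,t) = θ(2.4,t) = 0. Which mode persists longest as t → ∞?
Eigenvalues: λₙ = 0.7337n²π²/2.4² - 9.
First three modes:
  n=1: λ₁ = 0.7337π²/2.4² - 9 ≈ -7.743
  n=2: λ₂ = 2.9348π²/2.4² - 9 ≈ -3.971
  n=3: λ₃ = 6.6033π²/2.4² - 9 ≈ 2.315
Since 0.7337π²/2.4² ≈ 1.257 < 9, λ₁ < 0.
The n=1 mode grows fastest (−λₙ is largest for n=1) → dominates.
Asymptotic: θ ~ c₁ sin(πx/2.4) e^{7.743t} (exponential growth at rate −λ₁ ≈ 7.743).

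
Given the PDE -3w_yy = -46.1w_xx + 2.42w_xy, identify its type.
Rewriting in standard form: 46.1w_xx - 2.42w_xy - 3w_yy = 0. The second-order coefficients are A = 46.1, B = -2.42, C = -3. Since B² - 4AC = 559.0564 > 0, this is a hyperbolic PDE.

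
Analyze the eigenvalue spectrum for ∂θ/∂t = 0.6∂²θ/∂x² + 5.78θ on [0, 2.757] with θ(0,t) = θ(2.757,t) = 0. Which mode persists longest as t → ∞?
Eigenvalues: λₙ = 0.6n²π²/2.757² - 5.78.
First three modes:
  n=1: λ₁ = 0.6π²/2.757² - 5.78 ≈ -5.001
  n=2: λ₂ = 2.4π²/2.757² - 5.78 ≈ -2.664
  n=3: λ₃ = 5.4π²/2.757² - 5.78 ≈ 1.232
Since 0.6π²/2.757² ≈ 0.779 < 5.78, λ₁ < 0.
The n=1 mode grows fastest (−λₙ is largest for n=1) → dominates.
Asymptotic: θ ~ c₁ sin(πx/2.757) e^{5.001t} (exponential growth at rate −λ₁ ≈ 5.001).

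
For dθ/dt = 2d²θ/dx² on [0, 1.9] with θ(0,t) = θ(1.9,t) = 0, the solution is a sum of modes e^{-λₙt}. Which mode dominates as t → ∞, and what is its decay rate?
Eigenvalues: λₙ = 2n²π²/1.9².
First three modes:
  n=1: λ₁ = 2π²/1.9² ≈ 5.468
  n=2: λ₂ = 8π²/1.9² ≈ 21.872 (4× faster decay)
  n=3: λ₃ = 18π²/1.9² ≈ 49.211 (9× faster decay)
As t → ∞, higher modes decay exponentially faster. The n=1 mode dominates: θ ~ c₁ sin(πx/1.9) e^{-λ₁t}.
Decay rate: λ₁ = 2π²/1.9² ≈ 5.468.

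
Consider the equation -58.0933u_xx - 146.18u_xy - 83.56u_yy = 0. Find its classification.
Hyperbolic. (A = -58.0933, B = -146.18, C = -83.56 gives B² - 4AC = 1951.487808.)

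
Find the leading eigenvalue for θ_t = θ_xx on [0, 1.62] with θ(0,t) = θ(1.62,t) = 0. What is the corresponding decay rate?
Eigenvalues: λₙ = n²π²/1.62².
First three modes:
  n=1: λ₁ = π²/1.62² ≈ 3.761
  n=2: λ₂ = 4π²/1.62² ≈ 15.043 (4× faster decay)
  n=3: λ₃ = 9π²/1.62² ≈ 33.846 (9× faster decay)
As t → ∞, higher modes decay exponentially faster. The n=1 mode dominates: θ ~ c₁ sin(πx/1.62) e^{-λ₁t}.
Decay rate: λ₁ = π²/1.62² ≈ 3.761.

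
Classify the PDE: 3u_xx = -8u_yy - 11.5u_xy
Rewriting in standard form: 3u_xx + 11.5u_xy + 8u_yy = 0. A = 3, B = 11.5, C = 8. Discriminant B² - 4AC = 36.25. Since 36.25 > 0, hyperbolic.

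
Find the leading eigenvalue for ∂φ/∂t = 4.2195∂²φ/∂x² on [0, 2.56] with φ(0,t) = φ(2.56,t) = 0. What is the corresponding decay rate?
Eigenvalues: λₙ = 4.2195n²π²/2.56².
First three modes:
  n=1: λ₁ = 4.2195π²/2.56² ≈ 6.354
  n=2: λ₂ = 16.878π²/2.56² ≈ 25.418 (4× faster decay)
  n=3: λ₃ = 37.9755π²/2.56² ≈ 57.19 (9× faster decay)
As t → ∞, higher modes decay exponentially faster. The n=1 mode dominates: φ ~ c₁ sin(πx/2.56) e^{-λ₁t}.
Decay rate: λ₁ = 4.2195π²/2.56² ≈ 6.354.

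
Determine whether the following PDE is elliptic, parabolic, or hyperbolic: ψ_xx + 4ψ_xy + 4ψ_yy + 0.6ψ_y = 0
Coefficients: A = 1, B = 4, C = 4. B² - 4AC = 0, which is zero, so the equation is parabolic.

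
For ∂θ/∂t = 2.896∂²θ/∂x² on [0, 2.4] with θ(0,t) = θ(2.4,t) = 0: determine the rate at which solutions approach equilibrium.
Eigenvalues: λₙ = 2.896n²π²/2.4².
First three modes:
  n=1: λ₁ = 2.896π²/2.4² ≈ 4.962
  n=2: λ₂ = 11.584π²/2.4² ≈ 19.849 (4× faster decay)
  n=3: λ₃ = 26.064π²/2.4² ≈ 44.66 (9× faster decay)
As t → ∞, higher modes decay exponentially faster. The n=1 mode dominates: θ ~ c₁ sin(πx/2.4) e^{-λ₁t}.
Decay rate: λ₁ = 2.896π²/2.4² ≈ 4.962.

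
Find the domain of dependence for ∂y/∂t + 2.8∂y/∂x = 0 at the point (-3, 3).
A single point: x = -11.4. The characteristic through (-3, 3) is x - 2.8t = const, so x = -3 - 2.8·3 = -11.4.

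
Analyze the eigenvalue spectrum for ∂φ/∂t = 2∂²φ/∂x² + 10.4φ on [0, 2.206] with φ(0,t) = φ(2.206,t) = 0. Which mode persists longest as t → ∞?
Eigenvalues: λₙ = 2n²π²/2.206² - 10.4.
First three modes:
  n=1: λ₁ = 2π²/2.206² - 10.4 ≈ -6.344
  n=2: λ₂ = 8π²/2.206² - 10.4 ≈ 5.825
  n=3: λ₃ = 18π²/2.206² - 10.4 ≈ 26.106
Since 2π²/2.206² ≈ 4.056 < 10.4, λ₁ < 0.
The n=1 mode grows fastest (−λₙ is largest for n=1) → dominates.
Asymptotic: φ ~ c₁ sin(πx/2.206) e^{6.344t} (exponential growth at rate −λ₁ ≈ 6.344).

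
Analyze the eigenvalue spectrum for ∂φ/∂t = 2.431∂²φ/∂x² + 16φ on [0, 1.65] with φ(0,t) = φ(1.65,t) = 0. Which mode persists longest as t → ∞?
Eigenvalues: λₙ = 2.431n²π²/1.65² - 16.
First three modes:
  n=1: λ₁ = 2.431π²/1.65² - 16 ≈ -7.187
  n=2: λ₂ = 9.724π²/1.65² - 16 ≈ 19.251
  n=3: λ₃ = 21.879π²/1.65² - 16 ≈ 63.316
Since 2.431π²/1.65² ≈ 8.813 < 16, λ₁ < 0.
The n=1 mode grows fastest (−λₙ is largest for n=1) → dominates.
Asymptotic: φ ~ c₁ sin(πx/1.65) e^{7.187t} (exponential growth at rate −λ₁ ≈ 7.187).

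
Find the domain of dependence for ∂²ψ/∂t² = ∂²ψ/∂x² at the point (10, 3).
Domain of dependence: [7, 13]. Signals travel at speed 1, so data within |x - 10| ≤ 1·3 = 3 can reach the point.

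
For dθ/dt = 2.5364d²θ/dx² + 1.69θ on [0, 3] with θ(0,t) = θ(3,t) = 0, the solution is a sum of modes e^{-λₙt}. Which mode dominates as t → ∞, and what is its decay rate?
Eigenvalues: λₙ = 2.5364n²π²/3² - 1.69.
First three modes:
  n=1: λ₁ = 2.5364π²/3² - 1.69 ≈ 1.091
  n=2: λ₂ = 10.1456π²/3² - 1.69 ≈ 9.436
  n=3: λ₃ = 22.8276π²/3² - 1.69 ≈ 23.343
Since 2.5364π²/3² ≈ 2.781 > 1.69, all λₙ > 0.
The n=1 mode decays slowest → dominates as t → ∞.
Asymptotic: θ ~ c₁ sin(πx/3) e^{-λ₁t} with decay rate λ₁ ≈ 1.091.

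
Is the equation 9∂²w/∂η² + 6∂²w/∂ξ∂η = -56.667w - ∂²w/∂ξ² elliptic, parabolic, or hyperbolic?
Rewriting in standard form: ∂²w/∂ξ² + 6∂²w/∂ξ∂η + 9∂²w/∂η² + 56.667w = 0. Computing B² - 4AC with A = 1, B = 6, C = 9: discriminant = 0 (zero). Answer: parabolic.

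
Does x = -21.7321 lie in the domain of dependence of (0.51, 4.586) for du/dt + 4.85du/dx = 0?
Yes. The characteristic through (0.51, 4.586) passes through x = -21.7321.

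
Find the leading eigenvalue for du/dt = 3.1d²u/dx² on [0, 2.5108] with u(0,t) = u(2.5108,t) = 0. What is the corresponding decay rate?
Eigenvalues: λₙ = 3.1n²π²/2.5108².
First three modes:
  n=1: λ₁ = 3.1π²/2.5108² ≈ 4.853
  n=2: λ₂ = 12.4π²/2.5108² ≈ 19.413 (4× faster decay)
  n=3: λ₃ = 27.9π²/2.5108² ≈ 43.68 (9× faster decay)
As t → ∞, higher modes decay exponentially faster. The n=1 mode dominates: u ~ c₁ sin(πx/2.5108) e^{-λ₁t}.
Decay rate: λ₁ = 3.1π²/2.5108² ≈ 4.853.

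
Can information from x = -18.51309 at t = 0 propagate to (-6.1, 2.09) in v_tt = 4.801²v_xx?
No. The domain of dependence is [-16.13409, 3.93409], and -18.51309 is outside this interval.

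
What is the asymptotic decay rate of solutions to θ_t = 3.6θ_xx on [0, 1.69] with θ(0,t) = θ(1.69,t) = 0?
Eigenvalues: λₙ = 3.6n²π²/1.69².
First three modes:
  n=1: λ₁ = 3.6π²/1.69² ≈ 12.44
  n=2: λ₂ = 14.4π²/1.69² ≈ 49.761 (4× faster decay)
  n=3: λ₃ = 32.4π²/1.69² ≈ 111.962 (9× faster decay)
As t → ∞, higher modes decay exponentially faster. The n=1 mode dominates: θ ~ c₁ sin(πx/1.69) e^{-λ₁t}.
Decay rate: λ₁ = 3.6π²/1.69² ≈ 12.44.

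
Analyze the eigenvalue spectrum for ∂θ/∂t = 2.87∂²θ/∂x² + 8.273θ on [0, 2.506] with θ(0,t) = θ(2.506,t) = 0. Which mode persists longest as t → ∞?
Eigenvalues: λₙ = 2.87n²π²/2.506² - 8.273.
First three modes:
  n=1: λ₁ = 2.87π²/2.506² - 8.273 ≈ -3.763
  n=2: λ₂ = 11.48π²/2.506² - 8.273 ≈ 9.769
  n=3: λ₃ = 25.83π²/2.506² - 8.273 ≈ 32.321
Since 2.87π²/2.506² ≈ 4.51 < 8.273, λ₁ < 0.
The n=1 mode grows fastest (−λₙ is largest for n=1) → dominates.
Asymptotic: θ ~ c₁ sin(πx/2.506) e^{3.763t} (exponential growth at rate −λ₁ ≈ 3.763).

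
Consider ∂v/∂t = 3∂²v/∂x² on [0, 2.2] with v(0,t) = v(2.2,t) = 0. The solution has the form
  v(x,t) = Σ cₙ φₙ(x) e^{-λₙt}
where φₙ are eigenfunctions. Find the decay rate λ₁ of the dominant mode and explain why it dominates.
Eigenvalues: λₙ = 3n²π²/2.2².
First three modes:
  n=1: λ₁ = 3π²/2.2² ≈ 6.118
  n=2: λ₂ = 12π²/2.2² ≈ 24.47 (4× faster decay)
  n=3: λ₃ = 27π²/2.2² ≈ 55.058 (9× faster decay)
As t → ∞, higher modes decay exponentially faster. The n=1 mode dominates: v ~ c₁ sin(πx/2.2) e^{-λ₁t}.
Decay rate: λ₁ = 3π²/2.2² ≈ 6.118.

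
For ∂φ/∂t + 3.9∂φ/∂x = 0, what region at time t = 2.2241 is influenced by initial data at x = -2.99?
At x = 5.68399. The characteristic carries data from (-2.99, 0) to (5.68399, 2.2241).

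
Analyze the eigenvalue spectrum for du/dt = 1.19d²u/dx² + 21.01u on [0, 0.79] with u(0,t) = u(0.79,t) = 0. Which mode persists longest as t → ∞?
Eigenvalues: λₙ = 1.19n²π²/0.79² - 21.01.
First three modes:
  n=1: λ₁ = 1.19π²/0.79² - 21.01 ≈ -2.191
  n=2: λ₂ = 4.76π²/0.79² - 21.01 ≈ 54.265
  n=3: λ₃ = 10.71π²/0.79² - 21.01 ≈ 148.359
Since 1.19π²/0.79² ≈ 18.819 < 21.01, λ₁ < 0.
The n=1 mode grows fastest (−λₙ is largest for n=1) → dominates.
Asymptotic: u ~ c₁ sin(πx/0.79) e^{2.191t} (exponential growth at rate −λ₁ ≈ 2.191).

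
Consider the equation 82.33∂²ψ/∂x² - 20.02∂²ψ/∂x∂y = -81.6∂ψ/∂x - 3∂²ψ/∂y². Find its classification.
Rewriting in standard form: 82.33∂²ψ/∂x² - 20.02∂²ψ/∂x∂y + 3∂²ψ/∂y² + 81.6∂ψ/∂x = 0. Elliptic. (A = 82.33, B = -20.02, C = 3 gives B² - 4AC = -587.1596.)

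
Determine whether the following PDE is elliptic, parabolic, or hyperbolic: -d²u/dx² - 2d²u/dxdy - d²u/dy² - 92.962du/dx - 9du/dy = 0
Coefficients: A = -1, B = -2, C = -1. B² - 4AC = 0, which is zero, so the equation is parabolic.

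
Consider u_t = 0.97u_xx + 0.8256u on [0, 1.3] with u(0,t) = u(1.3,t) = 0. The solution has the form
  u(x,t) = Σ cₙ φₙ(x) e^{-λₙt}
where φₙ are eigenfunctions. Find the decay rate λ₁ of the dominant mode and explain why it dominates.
Eigenvalues: λₙ = 0.97n²π²/1.3² - 0.8256.
First three modes:
  n=1: λ₁ = 0.97π²/1.3² - 0.8256 ≈ 4.839
  n=2: λ₂ = 3.88π²/1.3² - 0.8256 ≈ 21.834
  n=3: λ₃ = 8.73π²/1.3² - 0.8256 ≈ 50.158
Since 0.97π²/1.3² ≈ 5.665 > 0.8256, all λₙ > 0.
The n=1 mode decays slowest → dominates as t → ∞.
Asymptotic: u ~ c₁ sin(πx/1.3) e^{-λ₁t} with decay rate λ₁ ≈ 4.839.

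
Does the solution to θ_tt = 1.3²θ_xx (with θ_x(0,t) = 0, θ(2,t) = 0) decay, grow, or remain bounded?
θ oscillates (no decay). Energy is conserved; the solution oscillates indefinitely as standing waves.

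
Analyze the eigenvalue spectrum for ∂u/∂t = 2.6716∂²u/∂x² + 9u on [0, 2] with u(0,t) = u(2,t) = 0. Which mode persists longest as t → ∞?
Eigenvalues: λₙ = 2.6716n²π²/2² - 9.
First three modes:
  n=1: λ₁ = 2.6716π²/2² - 9 ≈ -2.408
  n=2: λ₂ = 10.6864π²/2² - 9 ≈ 17.368
  n=3: λ₃ = 24.0444π²/2² - 9 ≈ 50.327
Since 2.6716π²/2² ≈ 6.592 < 9, λ₁ < 0.
The n=1 mode grows fastest (−λₙ is largest for n=1) → dominates.
Asymptotic: u ~ c₁ sin(πx/2) e^{2.408t} (exponential growth at rate −λ₁ ≈ 2.408).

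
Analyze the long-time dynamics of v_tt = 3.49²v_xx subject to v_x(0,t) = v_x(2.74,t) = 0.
Long-time behavior: v oscillates about a mean that drifts linearly in t (generically unbounded; no decay). There is no damping, so the nonconstant modes persist as standing waves (energy conserved, no decay). But with Neumann conditions at both ends the constant mode has eigenvalue 0: the spatial mean M(t) of v satisfies M'' = 0, so M(t) = M(0) + M'(0)·t. Unless the initial velocity has zero mean (∫v_t(x,0)dx = 0), the solution grows linearly in t (unbounded, though not exponentially); if it does have zero mean, the solution stays bounded and simply oscillates.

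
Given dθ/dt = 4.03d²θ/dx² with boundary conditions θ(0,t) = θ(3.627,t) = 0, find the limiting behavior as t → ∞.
θ → 0. Heat diffuses out through both boundaries.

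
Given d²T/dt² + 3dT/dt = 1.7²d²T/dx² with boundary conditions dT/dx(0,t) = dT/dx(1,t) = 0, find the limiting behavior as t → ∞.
T → constant (steady state). Damping (γ=3) dissipates the nonconstant modes; with Neumann BCs the spatial average obeys M''+γM'=0 and tends to a finite limit.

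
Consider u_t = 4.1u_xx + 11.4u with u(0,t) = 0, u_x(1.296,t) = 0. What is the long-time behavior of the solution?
As t → ∞, u grows unboundedly. Reaction dominates diffusion (r=11.4 > κπ²/(4L²)≈6.02); solution grows exponentially.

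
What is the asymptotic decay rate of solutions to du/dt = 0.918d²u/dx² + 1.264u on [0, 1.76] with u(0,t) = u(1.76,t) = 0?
Eigenvalues: λₙ = 0.918n²π²/1.76² - 1.264.
First three modes:
  n=1: λ₁ = 0.918π²/1.76² - 1.264 ≈ 1.661
  n=2: λ₂ = 3.672π²/1.76² - 1.264 ≈ 10.436
  n=3: λ₃ = 8.262π²/1.76² - 1.264 ≈ 25.06
Since 0.918π²/1.76² ≈ 2.925 > 1.264, all λₙ > 0.
The n=1 mode decays slowest → dominates as t → ∞.
Asymptotic: u ~ c₁ sin(πx/1.76) e^{-λ₁t} with decay rate λ₁ ≈ 1.661.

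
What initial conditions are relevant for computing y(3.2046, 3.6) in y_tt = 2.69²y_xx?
Domain of dependence: [-6.4794, 12.8886]. Signals travel at speed 2.69, so data within |x - 3.2046| ≤ 2.69·3.6 = 9.684 can reach the point.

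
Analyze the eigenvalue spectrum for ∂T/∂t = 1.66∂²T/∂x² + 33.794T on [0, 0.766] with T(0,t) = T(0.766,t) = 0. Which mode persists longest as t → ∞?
Eigenvalues: λₙ = 1.66n²π²/0.766² - 33.794.
First three modes:
  n=1: λ₁ = 1.66π²/0.766² - 33.794 ≈ -5.872
  n=2: λ₂ = 6.64π²/0.766² - 33.794 ≈ 77.895
  n=3: λ₃ = 14.94π²/0.766² - 33.794 ≈ 217.506
Since 1.66π²/0.766² ≈ 27.922 < 33.794, λ₁ < 0.
The n=1 mode grows fastest (−λₙ is largest for n=1) → dominates.
Asymptotic: T ~ c₁ sin(πx/0.766) e^{5.872t} (exponential growth at rate −λ₁ ≈ 5.872).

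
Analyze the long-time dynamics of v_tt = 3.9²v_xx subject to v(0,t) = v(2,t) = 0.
Long-time behavior: v oscillates (no decay). Energy is conserved; the solution oscillates indefinitely as standing waves.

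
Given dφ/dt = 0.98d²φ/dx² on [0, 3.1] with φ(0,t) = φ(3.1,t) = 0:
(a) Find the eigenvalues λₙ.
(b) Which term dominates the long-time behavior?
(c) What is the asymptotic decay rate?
Eigenvalues: λₙ = 0.98n²π²/3.1².
First three modes:
  n=1: λ₁ = 0.98π²/3.1² ≈ 1.006
  n=2: λ₂ = 3.92π²/3.1² ≈ 4.026 (4× faster decay)
  n=3: λ₃ = 8.82π²/3.1² ≈ 9.058 (9× faster decay)
As t → ∞, higher modes decay exponentially faster. The n=1 mode dominates: φ ~ c₁ sin(πx/3.1) e^{-λ₁t}.
Decay rate: λ₁ = 0.98π²/3.1² ≈ 1.006.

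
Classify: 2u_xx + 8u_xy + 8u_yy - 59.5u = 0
Parabolic (discriminant = 0).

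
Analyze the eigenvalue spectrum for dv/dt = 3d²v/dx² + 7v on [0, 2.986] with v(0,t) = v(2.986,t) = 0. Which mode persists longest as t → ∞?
Eigenvalues: λₙ = 3n²π²/2.986² - 7.
First three modes:
  n=1: λ₁ = 3π²/2.986² - 7 ≈ -3.679
  n=2: λ₂ = 12π²/2.986² - 7 ≈ 6.283
  n=3: λ₃ = 27π²/2.986² - 7 ≈ 22.887
Since 3π²/2.986² ≈ 3.321 < 7, λ₁ < 0.
The n=1 mode grows fastest (−λₙ is largest for n=1) → dominates.
Asymptotic: v ~ c₁ sin(πx/2.986) e^{3.679t} (exponential growth at rate −λ₁ ≈ 3.679).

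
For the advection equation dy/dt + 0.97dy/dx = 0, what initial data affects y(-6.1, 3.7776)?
A single point: x = -9.764272. The characteristic through (-6.1, 3.7776) is x - 0.97t = const, so x = -6.1 - 0.97·3.7776 = -9.764272.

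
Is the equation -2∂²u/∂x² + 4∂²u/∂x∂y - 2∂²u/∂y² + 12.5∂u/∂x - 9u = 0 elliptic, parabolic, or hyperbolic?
Computing B² - 4AC with A = -2, B = 4, C = -2: discriminant = 0 (zero). Answer: parabolic.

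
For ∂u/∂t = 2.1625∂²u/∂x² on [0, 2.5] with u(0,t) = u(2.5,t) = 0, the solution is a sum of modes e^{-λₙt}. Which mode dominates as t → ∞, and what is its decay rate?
Eigenvalues: λₙ = 2.1625n²π²/2.5².
First three modes:
  n=1: λ₁ = 2.1625π²/2.5² ≈ 3.415
  n=2: λ₂ = 8.65π²/2.5² ≈ 13.66 (4× faster decay)
  n=3: λ₃ = 19.4625π²/2.5² ≈ 30.734 (9× faster decay)
As t → ∞, higher modes decay exponentially faster. The n=1 mode dominates: u ~ c₁ sin(πx/2.5) e^{-λ₁t}.
Decay rate: λ₁ = 2.1625π²/2.5² ≈ 3.415.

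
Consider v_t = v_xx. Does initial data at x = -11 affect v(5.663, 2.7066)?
Yes, for any finite x. The heat equation has infinite propagation speed, so all initial data affects all points at any t > 0.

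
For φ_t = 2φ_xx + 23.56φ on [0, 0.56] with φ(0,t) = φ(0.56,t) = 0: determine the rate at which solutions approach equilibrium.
Eigenvalues: λₙ = 2n²π²/0.56² - 23.56.
First three modes:
  n=1: λ₁ = 2π²/0.56² - 23.56 ≈ 39.384
  n=2: λ₂ = 8π²/0.56² - 23.56 ≈ 228.216
  n=3: λ₃ = 18π²/0.56² - 23.56 ≈ 542.935
Since 2π²/0.56² ≈ 62.944 > 23.56, all λₙ > 0.
The n=1 mode decays slowest → dominates as t → ∞.
Asymptotic: φ ~ c₁ sin(πx/0.56) e^{-λ₁t} with decay rate λ₁ ≈ 39.384.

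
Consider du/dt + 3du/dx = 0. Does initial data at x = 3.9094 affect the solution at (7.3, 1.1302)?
Yes. The characteristic through (7.3, 1.1302) passes through x = 3.9094.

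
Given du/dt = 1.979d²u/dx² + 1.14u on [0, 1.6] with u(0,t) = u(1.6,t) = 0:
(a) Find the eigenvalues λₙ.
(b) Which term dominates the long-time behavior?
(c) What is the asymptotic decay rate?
Eigenvalues: λₙ = 1.979n²π²/1.6² - 1.14.
First three modes:
  n=1: λ₁ = 1.979π²/1.6² - 1.14 ≈ 6.49
  n=2: λ₂ = 7.916π²/1.6² - 1.14 ≈ 29.379
  n=3: λ₃ = 17.811π²/1.6² - 1.14 ≈ 67.527
Since 1.979π²/1.6² ≈ 7.63 > 1.14, all λₙ > 0.
The n=1 mode decays slowest → dominates as t → ∞.
Asymptotic: u ~ c₁ sin(πx/1.6) e^{-λ₁t} with decay rate λ₁ ≈ 6.49.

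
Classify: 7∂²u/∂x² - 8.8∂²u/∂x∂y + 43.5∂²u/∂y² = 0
Elliptic (discriminant = -1140.56).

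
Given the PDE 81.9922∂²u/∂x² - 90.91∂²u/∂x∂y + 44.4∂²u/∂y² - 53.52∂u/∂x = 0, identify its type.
The second-order coefficients are A = 81.9922, B = -90.91, C = 44.4. Since B² - 4AC = -6297.18662 < 0, this is an elliptic PDE.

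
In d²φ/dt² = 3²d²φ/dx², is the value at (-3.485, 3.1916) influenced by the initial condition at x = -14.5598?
No. The domain of dependence is [-13.0598, 6.0898], and -14.5598 is outside this interval.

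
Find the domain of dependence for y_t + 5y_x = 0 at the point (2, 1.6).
A single point: x = -6. The characteristic through (2, 1.6) is x - 5t = const, so x = 2 - 5·1.6 = -6.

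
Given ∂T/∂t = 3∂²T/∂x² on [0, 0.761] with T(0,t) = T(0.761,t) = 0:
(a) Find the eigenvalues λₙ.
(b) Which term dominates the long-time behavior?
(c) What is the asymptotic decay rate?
Eigenvalues: λₙ = 3n²π²/0.761².
First three modes:
  n=1: λ₁ = 3π²/0.761² ≈ 51.127
  n=2: λ₂ = 12π²/0.761² ≈ 204.509 (4× faster decay)
  n=3: λ₃ = 27π²/0.761² ≈ 460.144 (9× faster decay)
As t → ∞, higher modes decay exponentially faster. The n=1 mode dominates: T ~ c₁ sin(πx/0.761) e^{-λ₁t}.
Decay rate: λ₁ = 3π²/0.761² ≈ 51.127.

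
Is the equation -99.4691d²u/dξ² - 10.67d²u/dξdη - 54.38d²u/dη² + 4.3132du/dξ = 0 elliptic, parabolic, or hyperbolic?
Computing B² - 4AC with A = -99.4691, B = -10.67, C = -54.38: discriminant = -21522.669732 (negative). Answer: elliptic.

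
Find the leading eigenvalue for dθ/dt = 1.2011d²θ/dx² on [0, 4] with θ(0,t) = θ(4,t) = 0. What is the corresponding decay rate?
Eigenvalues: λₙ = 1.2011n²π²/4².
First three modes:
  n=1: λ₁ = 1.2011π²/4² ≈ 0.741
  n=2: λ₂ = 4.8044π²/4² ≈ 2.964 (4× faster decay)
  n=3: λ₃ = 10.8099π²/4² ≈ 6.668 (9× faster decay)
As t → ∞, higher modes decay exponentially faster. The n=1 mode dominates: θ ~ c₁ sin(πx/4) e^{-λ₁t}.
Decay rate: λ₁ = 1.2011π²/4² ≈ 0.741.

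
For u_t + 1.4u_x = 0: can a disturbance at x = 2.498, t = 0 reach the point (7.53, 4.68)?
No. Only data at x = 0.978 affects (7.53, 4.68). Advection has one-way propagation along characteristics.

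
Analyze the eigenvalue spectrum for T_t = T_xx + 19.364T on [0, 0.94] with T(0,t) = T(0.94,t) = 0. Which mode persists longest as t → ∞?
Eigenvalues: λₙ = n²π²/0.94² - 19.364.
First three modes:
  n=1: λ₁ = π²/0.94² - 19.364 ≈ -8.194
  n=2: λ₂ = 4π²/0.94² - 19.364 ≈ 25.315
  n=3: λ₃ = 9π²/0.94² - 19.364 ≈ 81.164
Since π²/0.94² ≈ 11.17 < 19.364, λ₁ < 0.
The n=1 mode grows fastest (−λₙ is largest for n=1) → dominates.
Asymptotic: T ~ c₁ sin(πx/0.94) e^{8.194t} (exponential growth at rate −λ₁ ≈ 8.194).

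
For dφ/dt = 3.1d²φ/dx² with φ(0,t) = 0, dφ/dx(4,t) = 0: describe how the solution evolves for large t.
φ → 0. Heat escapes through the Dirichlet boundary.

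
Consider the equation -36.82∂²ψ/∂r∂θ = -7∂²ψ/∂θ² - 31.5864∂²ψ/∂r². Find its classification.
Rewriting in standard form: 31.5864∂²ψ/∂r² - 36.82∂²ψ/∂r∂θ + 7∂²ψ/∂θ² = 0. Hyperbolic. (A = 31.5864, B = -36.82, C = 7 gives B² - 4AC = 471.2932.)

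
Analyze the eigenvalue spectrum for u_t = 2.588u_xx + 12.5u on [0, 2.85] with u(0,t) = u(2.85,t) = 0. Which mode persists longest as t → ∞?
Eigenvalues: λₙ = 2.588n²π²/2.85² - 12.5.
First three modes:
  n=1: λ₁ = 2.588π²/2.85² - 12.5 ≈ -9.355
  n=2: λ₂ = 10.352π²/2.85² - 12.5 ≈ 0.079
  n=3: λ₃ = 23.292π²/2.85² - 12.5 ≈ 15.802
Since 2.588π²/2.85² ≈ 3.145 < 12.5, λ₁ < 0.
The n=1 mode grows fastest (−λₙ is largest for n=1) → dominates.
Asymptotic: u ~ c₁ sin(πx/2.85) e^{9.355t} (exponential growth at rate −λ₁ ≈ 9.355).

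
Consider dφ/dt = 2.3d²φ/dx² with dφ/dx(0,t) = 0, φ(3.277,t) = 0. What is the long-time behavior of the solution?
As t → ∞, φ → 0. Heat escapes through the Dirichlet boundary.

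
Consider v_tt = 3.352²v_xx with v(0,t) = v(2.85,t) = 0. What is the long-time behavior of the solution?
As t → ∞, v oscillates (no decay). Energy is conserved; the solution oscillates indefinitely as standing waves.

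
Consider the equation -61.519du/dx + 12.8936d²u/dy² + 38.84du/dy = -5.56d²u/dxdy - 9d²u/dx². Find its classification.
Rewriting in standard form: 9d²u/dx² + 5.56d²u/dxdy + 12.8936d²u/dy² - 61.519du/dx + 38.84du/dy = 0. Elliptic. (A = 9, B = 5.56, C = 12.8936 gives B² - 4AC = -433.256.)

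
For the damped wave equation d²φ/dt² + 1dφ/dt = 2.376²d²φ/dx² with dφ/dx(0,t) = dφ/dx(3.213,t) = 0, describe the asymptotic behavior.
φ → constant (steady state). Damping (γ=1) dissipates the nonconstant modes; with Neumann BCs the spatial average obeys M''+γM'=0 and tends to a finite limit.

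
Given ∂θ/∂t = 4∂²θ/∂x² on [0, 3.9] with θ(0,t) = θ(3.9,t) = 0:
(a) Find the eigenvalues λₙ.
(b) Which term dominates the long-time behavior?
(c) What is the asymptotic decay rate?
Eigenvalues: λₙ = 4n²π²/3.9².
First three modes:
  n=1: λ₁ = 4π²/3.9² ≈ 2.596
  n=2: λ₂ = 16π²/3.9² ≈ 10.382 (4× faster decay)
  n=3: λ₃ = 36π²/3.9² ≈ 23.36 (9× faster decay)
As t → ∞, higher modes decay exponentially faster. The n=1 mode dominates: θ ~ c₁ sin(πx/3.9) e^{-λ₁t}.
Decay rate: λ₁ = 4π²/3.9² ≈ 2.596.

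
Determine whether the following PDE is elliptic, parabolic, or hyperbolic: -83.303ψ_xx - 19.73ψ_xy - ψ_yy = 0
Coefficients: A = -83.303, B = -19.73, C = -1. B² - 4AC = 56.0609, which is positive, so the equation is hyperbolic.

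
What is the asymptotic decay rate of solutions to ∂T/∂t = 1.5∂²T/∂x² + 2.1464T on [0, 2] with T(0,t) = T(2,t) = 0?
Eigenvalues: λₙ = 1.5n²π²/2² - 2.1464.
First three modes:
  n=1: λ₁ = 1.5π²/2² - 2.1464 ≈ 1.555
  n=2: λ₂ = 6π²/2² - 2.1464 ≈ 12.658
  n=3: λ₃ = 13.5π²/2² - 2.1464 ≈ 31.164
Since 1.5π²/2² ≈ 3.701 > 2.1464, all λₙ > 0.
The n=1 mode decays slowest → dominates as t → ∞.
Asymptotic: T ~ c₁ sin(πx/2) e^{-λ₁t} with decay rate λ₁ ≈ 1.555.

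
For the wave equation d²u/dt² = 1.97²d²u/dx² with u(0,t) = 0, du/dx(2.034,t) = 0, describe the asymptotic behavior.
u oscillates (no decay). Energy is conserved; the solution oscillates indefinitely as standing waves.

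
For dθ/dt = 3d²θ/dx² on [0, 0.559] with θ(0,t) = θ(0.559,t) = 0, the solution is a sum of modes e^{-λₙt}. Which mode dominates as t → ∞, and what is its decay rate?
Eigenvalues: λₙ = 3n²π²/0.559².
First three modes:
  n=1: λ₁ = 3π²/0.559² ≈ 94.754
  n=2: λ₂ = 12π²/0.559² ≈ 379.016 (4× faster decay)
  n=3: λ₃ = 27π²/0.559² ≈ 852.786 (9× faster decay)
As t → ∞, higher modes decay exponentially faster. The n=1 mode dominates: θ ~ c₁ sin(πx/0.559) e^{-λ₁t}.
Decay rate: λ₁ = 3π²/0.559² ≈ 94.754.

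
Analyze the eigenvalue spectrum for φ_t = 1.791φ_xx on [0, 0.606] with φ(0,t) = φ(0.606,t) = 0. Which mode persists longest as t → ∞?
Eigenvalues: λₙ = 1.791n²π²/0.606².
First three modes:
  n=1: λ₁ = 1.791π²/0.606² ≈ 48.134
  n=2: λ₂ = 7.164π²/0.606² ≈ 192.535 (4× faster decay)
  n=3: λ₃ = 16.119π²/0.606² ≈ 433.204 (9× faster decay)
As t → ∞, higher modes decay exponentially faster. The n=1 mode dominates: φ ~ c₁ sin(πx/0.606) e^{-λ₁t}.
Decay rate: λ₁ = 1.791π²/0.606² ≈ 48.134.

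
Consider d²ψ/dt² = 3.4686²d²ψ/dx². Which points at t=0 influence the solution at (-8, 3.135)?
Domain of dependence: [-18.874061, 2.874061]. Signals travel at speed 3.4686, so data within |x - -8| ≤ 3.4686·3.135 = 10.874061 can reach the point.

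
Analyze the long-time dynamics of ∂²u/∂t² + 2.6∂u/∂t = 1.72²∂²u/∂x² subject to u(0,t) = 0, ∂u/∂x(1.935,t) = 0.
Long-time behavior: u → 0. Damping (γ=2.6) dissipates energy; oscillations decay exponentially.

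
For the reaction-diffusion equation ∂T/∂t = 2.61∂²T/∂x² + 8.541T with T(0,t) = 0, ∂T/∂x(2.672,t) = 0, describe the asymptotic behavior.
T grows unboundedly. Reaction dominates diffusion (r=8.541 > κπ²/(4L²)≈0.9); solution grows exponentially.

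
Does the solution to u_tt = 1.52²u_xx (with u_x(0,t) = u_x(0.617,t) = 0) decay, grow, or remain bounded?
u oscillates about a mean that drifts linearly in t (generically unbounded; no decay). There is no damping, so the nonconstant modes persist as standing waves (energy conserved, no decay). But with Neumann conditions at both ends the constant mode has eigenvalue 0: the spatial mean M(t) of u satisfies M'' = 0, so M(t) = M(0) + M'(0)·t. Unless the initial velocity has zero mean (∫u_t(x,0)dx = 0), the solution grows linearly in t (unbounded, though not exponentially); if it does have zero mean, the solution stays bounded and simply oscillates.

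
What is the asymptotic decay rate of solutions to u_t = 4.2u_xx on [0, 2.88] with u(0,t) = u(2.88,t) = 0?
Eigenvalues: λₙ = 4.2n²π²/2.88².
First three modes:
  n=1: λ₁ = 4.2π²/2.88² ≈ 4.998
  n=2: λ₂ = 16.8π²/2.88² ≈ 19.991 (4× faster decay)
  n=3: λ₃ = 37.8π²/2.88² ≈ 44.979 (9× faster decay)
As t → ∞, higher modes decay exponentially faster. The n=1 mode dominates: u ~ c₁ sin(πx/2.88) e^{-λ₁t}.
Decay rate: λ₁ = 4.2π²/2.88² ≈ 4.998.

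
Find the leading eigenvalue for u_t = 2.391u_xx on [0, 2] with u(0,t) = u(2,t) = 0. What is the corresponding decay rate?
Eigenvalues: λₙ = 2.391n²π²/2².
First three modes:
  n=1: λ₁ = 2.391π²/2² ≈ 5.9
  n=2: λ₂ = 9.564π²/2² ≈ 23.598 (4× faster decay)
  n=3: λ₃ = 21.519π²/2² ≈ 53.096 (9× faster decay)
As t → ∞, higher modes decay exponentially faster. The n=1 mode dominates: u ~ c₁ sin(πx/2) e^{-λ₁t}.
Decay rate: λ₁ = 2.391π²/2² ≈ 5.9.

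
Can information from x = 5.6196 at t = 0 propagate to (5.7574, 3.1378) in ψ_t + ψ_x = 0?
No. Only data at x = 2.6196 affects (5.7574, 3.1378). Advection has one-way propagation along characteristics.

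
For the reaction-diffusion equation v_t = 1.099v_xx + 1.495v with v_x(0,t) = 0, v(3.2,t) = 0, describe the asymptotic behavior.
v grows unboundedly. Reaction dominates diffusion (r=1.495 > κπ²/(4L²)≈0.26); solution grows exponentially.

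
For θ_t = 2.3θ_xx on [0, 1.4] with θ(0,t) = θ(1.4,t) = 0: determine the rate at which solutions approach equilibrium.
Eigenvalues: λₙ = 2.3n²π²/1.4².
First three modes:
  n=1: λ₁ = 2.3π²/1.4² ≈ 11.582
  n=2: λ₂ = 9.2π²/1.4² ≈ 46.327 (4× faster decay)
  n=3: λ₃ = 20.7π²/1.4² ≈ 104.235 (9× faster decay)
As t → ∞, higher modes decay exponentially faster. The n=1 mode dominates: θ ~ c₁ sin(πx/1.4) e^{-λ₁t}.
Decay rate: λ₁ = 2.3π²/1.4² ≈ 11.582.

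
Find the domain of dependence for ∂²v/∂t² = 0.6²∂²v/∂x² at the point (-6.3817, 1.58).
Domain of dependence: [-7.3297, -5.4337]. Signals travel at speed 0.6, so data within |x - -6.3817| ≤ 0.6·1.58 = 0.948 can reach the point.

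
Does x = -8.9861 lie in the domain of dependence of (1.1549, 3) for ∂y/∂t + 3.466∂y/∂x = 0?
No. Only data at x = -9.2431 affects (1.1549, 3). Advection has one-way propagation along characteristics.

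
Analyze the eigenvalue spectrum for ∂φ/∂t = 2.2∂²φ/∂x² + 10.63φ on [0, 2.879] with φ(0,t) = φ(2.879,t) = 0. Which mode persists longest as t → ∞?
Eigenvalues: λₙ = 2.2n²π²/2.879² - 10.63.
First three modes:
  n=1: λ₁ = 2.2π²/2.879² - 10.63 ≈ -8.01
  n=2: λ₂ = 8.8π²/2.879² - 10.63 ≈ -0.152
  n=3: λ₃ = 19.8π²/2.879² - 10.63 ≈ 12.947
Since 2.2π²/2.879² ≈ 2.62 < 10.63, λ₁ < 0.
The n=1 mode grows fastest (−λₙ is largest for n=1) → dominates.
Asymptotic: φ ~ c₁ sin(πx/2.879) e^{8.01t} (exponential growth at rate −λ₁ ≈ 8.01).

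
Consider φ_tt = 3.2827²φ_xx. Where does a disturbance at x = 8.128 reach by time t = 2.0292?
Domain of influence: [1.46674516, 14.78925484]. Data at x = 8.128 spreads outward at speed 3.2827.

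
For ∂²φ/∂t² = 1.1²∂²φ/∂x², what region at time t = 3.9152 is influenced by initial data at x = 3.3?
Domain of influence: [-1.00672, 7.60672]. Data at x = 3.3 spreads outward at speed 1.1.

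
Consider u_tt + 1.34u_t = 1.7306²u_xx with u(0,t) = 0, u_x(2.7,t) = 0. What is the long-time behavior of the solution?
As t → ∞, u → 0. Damping (γ=1.34) dissipates energy; oscillations decay exponentially.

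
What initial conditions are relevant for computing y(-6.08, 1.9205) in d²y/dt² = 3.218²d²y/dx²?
Domain of dependence: [-12.260169, 0.100169]. Signals travel at speed 3.218, so data within |x - -6.08| ≤ 3.218·1.9205 = 6.180169 can reach the point.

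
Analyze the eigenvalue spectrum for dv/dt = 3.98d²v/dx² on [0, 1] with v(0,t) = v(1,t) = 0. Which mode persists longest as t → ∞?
Eigenvalues: λₙ = 3.98n²π².
First three modes:
  n=1: λ₁ = 3.98π² ≈ 39.281
  n=2: λ₂ = 15.92π² ≈ 157.124 (4× faster decay)
  n=3: λ₃ = 35.82π² ≈ 353.529 (9× faster decay)
As t → ∞, higher modes decay exponentially faster. The n=1 mode dominates: v ~ c₁ sin(πx) e^{-λ₁t}.
Decay rate: λ₁ = 3.98π² ≈ 39.281.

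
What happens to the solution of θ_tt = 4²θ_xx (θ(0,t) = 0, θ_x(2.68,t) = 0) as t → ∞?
θ oscillates (no decay). Energy is conserved; the solution oscillates indefinitely as standing waves.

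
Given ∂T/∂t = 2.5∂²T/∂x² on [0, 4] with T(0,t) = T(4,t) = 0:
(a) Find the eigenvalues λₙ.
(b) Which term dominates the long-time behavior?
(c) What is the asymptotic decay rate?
Eigenvalues: λₙ = 2.5n²π²/4².
First three modes:
  n=1: λ₁ = 2.5π²/4² ≈ 1.542
  n=2: λ₂ = 10π²/4² ≈ 6.169 (4× faster decay)
  n=3: λ₃ = 22.5π²/4² ≈ 13.879 (9× faster decay)
As t → ∞, higher modes decay exponentially faster. The n=1 mode dominates: T ~ c₁ sin(πx/4) e^{-λ₁t}.
Decay rate: λ₁ = 2.5π²/4² ≈ 1.542.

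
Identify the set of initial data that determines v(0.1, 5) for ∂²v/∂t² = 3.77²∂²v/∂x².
Domain of dependence: [-18.75, 18.95]. Signals travel at speed 3.77, so data within |x - 0.1| ≤ 3.77·5 = 18.85 can reach the point.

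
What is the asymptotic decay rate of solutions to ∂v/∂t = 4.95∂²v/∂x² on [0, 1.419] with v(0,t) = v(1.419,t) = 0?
Eigenvalues: λₙ = 4.95n²π²/1.419².
First three modes:
  n=1: λ₁ = 4.95π²/1.419² ≈ 24.263
  n=2: λ₂ = 19.8π²/1.419² ≈ 97.051 (4× faster decay)
  n=3: λ₃ = 44.55π²/1.419² ≈ 218.365 (9× faster decay)
As t → ∞, higher modes decay exponentially faster. The n=1 mode dominates: v ~ c₁ sin(πx/1.419) e^{-λ₁t}.
Decay rate: λ₁ = 4.95π²/1.419² ≈ 24.263.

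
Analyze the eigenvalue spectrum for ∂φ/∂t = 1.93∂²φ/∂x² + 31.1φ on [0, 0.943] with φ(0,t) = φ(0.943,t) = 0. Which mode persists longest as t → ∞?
Eigenvalues: λₙ = 1.93n²π²/0.943² - 31.1.
First three modes:
  n=1: λ₁ = 1.93π²/0.943² - 31.1 ≈ -9.679
  n=2: λ₂ = 7.72π²/0.943² - 31.1 ≈ 54.583
  n=3: λ₃ = 17.37π²/0.943² - 31.1 ≈ 161.686
Since 1.93π²/0.943² ≈ 21.421 < 31.1, λ₁ < 0.
The n=1 mode grows fastest (−λₙ is largest for n=1) → dominates.
Asymptotic: φ ~ c₁ sin(πx/0.943) e^{9.679t} (exponential growth at rate −λ₁ ≈ 9.679).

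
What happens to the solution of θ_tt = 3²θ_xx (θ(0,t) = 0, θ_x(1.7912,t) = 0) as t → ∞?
θ oscillates (no decay). Energy is conserved; the solution oscillates indefinitely as standing waves.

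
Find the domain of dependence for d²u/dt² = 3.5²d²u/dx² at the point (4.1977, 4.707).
Domain of dependence: [-12.2768, 20.6722]. Signals travel at speed 3.5, so data within |x - 4.1977| ≤ 3.5·4.707 = 16.4745 can reach the point.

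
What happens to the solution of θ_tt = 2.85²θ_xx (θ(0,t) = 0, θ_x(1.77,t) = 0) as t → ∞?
θ oscillates (no decay). Energy is conserved; the solution oscillates indefinitely as standing waves.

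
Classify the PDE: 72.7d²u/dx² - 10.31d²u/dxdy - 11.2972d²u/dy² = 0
A = 72.7, B = -10.31, C = -11.2972. Discriminant B² - 4AC = 3391.52186. Since 3391.52186 > 0, hyperbolic.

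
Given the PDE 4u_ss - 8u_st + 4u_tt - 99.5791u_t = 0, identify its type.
The second-order coefficients are A = 4, B = -8, C = 4. Since B² - 4AC = 0 = 0, this is a parabolic PDE.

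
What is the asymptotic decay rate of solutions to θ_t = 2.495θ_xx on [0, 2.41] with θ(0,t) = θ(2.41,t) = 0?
Eigenvalues: λₙ = 2.495n²π²/2.41².
First three modes:
  n=1: λ₁ = 2.495π²/2.41² ≈ 4.24
  n=2: λ₂ = 9.98π²/2.41² ≈ 16.959 (4× faster decay)
  n=3: λ₃ = 22.455π²/2.41² ≈ 38.157 (9× faster decay)
As t → ∞, higher modes decay exponentially faster. The n=1 mode dominates: θ ~ c₁ sin(πx/2.41) e^{-λ₁t}.
Decay rate: λ₁ = 2.495π²/2.41² ≈ 4.24.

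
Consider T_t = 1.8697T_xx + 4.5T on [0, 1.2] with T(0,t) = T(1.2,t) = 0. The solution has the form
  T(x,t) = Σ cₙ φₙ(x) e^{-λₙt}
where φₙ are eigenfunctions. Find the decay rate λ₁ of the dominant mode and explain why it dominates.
Eigenvalues: λₙ = 1.8697n²π²/1.2² - 4.5.
First three modes:
  n=1: λ₁ = 1.8697π²/1.2² - 4.5 ≈ 8.315
  n=2: λ₂ = 7.4788π²/1.2² - 4.5 ≈ 46.759
  n=3: λ₃ = 16.8273π²/1.2² - 4.5 ≈ 110.832
Since 1.8697π²/1.2² ≈ 12.815 > 4.5, all λₙ > 0.
The n=1 mode decays slowest → dominates as t → ∞.
Asymptotic: T ~ c₁ sin(πx/1.2) e^{-λ₁t} with decay rate λ₁ ≈ 8.315.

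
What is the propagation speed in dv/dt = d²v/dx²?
Infinite. The heat equation is parabolic, not hyperbolic, so disturbances propagate instantly.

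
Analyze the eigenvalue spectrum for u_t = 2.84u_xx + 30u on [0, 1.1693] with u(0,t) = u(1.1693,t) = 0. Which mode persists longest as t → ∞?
Eigenvalues: λₙ = 2.84n²π²/1.1693² - 30.
First three modes:
  n=1: λ₁ = 2.84π²/1.1693² - 30 ≈ -9.499
  n=2: λ₂ = 11.36π²/1.1693² - 30 ≈ 52.002
  n=3: λ₃ = 25.56π²/1.1693² - 30 ≈ 154.505
Since 2.84π²/1.1693² ≈ 20.501 < 30, λ₁ < 0.
The n=1 mode grows fastest (−λₙ is largest for n=1) → dominates.
Asymptotic: u ~ c₁ sin(πx/1.1693) e^{9.499t} (exponential growth at rate −λ₁ ≈ 9.499).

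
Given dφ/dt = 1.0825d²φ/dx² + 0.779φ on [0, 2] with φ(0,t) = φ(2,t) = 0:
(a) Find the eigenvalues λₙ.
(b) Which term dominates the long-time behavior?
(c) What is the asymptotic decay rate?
Eigenvalues: λₙ = 1.0825n²π²/2² - 0.779.
First three modes:
  n=1: λ₁ = 1.0825π²/2² - 0.779 ≈ 1.892
  n=2: λ₂ = 4.33π²/2² - 0.779 ≈ 9.905
  n=3: λ₃ = 9.7425π²/2² - 0.779 ≈ 23.26
Since 1.0825π²/2² ≈ 2.671 > 0.779, all λₙ > 0.
The n=1 mode decays slowest → dominates as t → ∞.
Asymptotic: φ ~ c₁ sin(πx/2) e^{-λ₁t} with decay rate λ₁ ≈ 1.892.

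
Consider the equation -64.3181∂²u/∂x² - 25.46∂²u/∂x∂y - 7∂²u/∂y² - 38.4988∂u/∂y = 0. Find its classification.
Elliptic. (A = -64.3181, B = -25.46, C = -7 gives B² - 4AC = -1152.6952.)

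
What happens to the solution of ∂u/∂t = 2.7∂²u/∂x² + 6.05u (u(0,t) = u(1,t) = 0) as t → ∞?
u → 0. Diffusion dominates reaction (r=6.05 < κπ²/L²≈26.65); solution decays.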